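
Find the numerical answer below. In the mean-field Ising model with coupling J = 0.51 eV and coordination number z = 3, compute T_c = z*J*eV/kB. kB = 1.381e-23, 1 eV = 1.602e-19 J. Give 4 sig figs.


Step 1: z*J = 3*0.51 = 1.53 eV
Step 2: Convert to Joules: 1.53*1.602e-19 = 2.451e-19 J
Step 3: T_c = 2.451e-19 / 1.381e-23 = 1.775e+04 K

1.775e+04


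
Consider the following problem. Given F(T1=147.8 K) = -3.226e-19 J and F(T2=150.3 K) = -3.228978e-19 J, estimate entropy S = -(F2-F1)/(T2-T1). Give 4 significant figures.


Step 1: dF = F2 - F1 = -3.228978e-19 - (-3.226e-19) = -2.978e-22 J
Step 2: dT = T2 - T1 = 150.3 - 147.8 = 2.5 K
Step 3: S = -dF/dT = -(-2.978e-22)/2.5 = 1.191e-22 J/K

1.191e-22


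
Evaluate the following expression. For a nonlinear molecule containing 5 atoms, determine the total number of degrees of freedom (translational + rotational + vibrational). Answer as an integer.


Step 1: Translational DOF = 3
Step 2: Rotational DOF (nonlinear) = 3
Step 3: Vibrational DOF = 3*5 - 6 = 9
Step 4: Total = 3 + 3 + 9 = 15

15


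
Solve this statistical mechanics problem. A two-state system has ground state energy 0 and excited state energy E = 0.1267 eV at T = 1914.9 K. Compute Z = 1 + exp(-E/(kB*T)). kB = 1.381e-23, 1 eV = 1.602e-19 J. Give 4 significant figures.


Step 1: Compute beta*E = E*eV/(kB*T) = 0.1267*1.602e-19/(1.381e-23*1914.9) = 0.7675
Step 2: exp(-beta*E) = exp(-0.7675) = 0.4642
Step 3: Z = 1 + 0.4642 = 1.464

1.464


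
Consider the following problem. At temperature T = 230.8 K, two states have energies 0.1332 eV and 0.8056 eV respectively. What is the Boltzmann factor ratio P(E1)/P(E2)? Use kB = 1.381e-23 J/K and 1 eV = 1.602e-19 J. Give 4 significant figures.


Step 1: Compute energy difference dE = E1 - E2 = 0.1332 - 0.8056 = -0.6724 eV
Step 2: Convert to Joules: dE_J = -0.6724 * 1.602e-19 = -1.077e-19 J
Step 3: Compute exponent = -dE_J / (kB * T) = -(-1.077e-19) / (1.381e-23 * 230.8) = 33.8
Step 4: P(E1)/P(E2) = exp(33.8) = 4.756e+14

4.756e+14


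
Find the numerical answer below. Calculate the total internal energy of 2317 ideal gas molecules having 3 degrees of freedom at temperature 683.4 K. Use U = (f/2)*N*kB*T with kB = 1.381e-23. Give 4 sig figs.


Step 1: f/2 = 3/2 = 1.5
Step 2: N*kB*T = 2317*1.381e-23*683.4 = 2.187e-17
Step 3: U = 1.5 * 2.187e-17 = 3.28e-17 J

3.28e-17


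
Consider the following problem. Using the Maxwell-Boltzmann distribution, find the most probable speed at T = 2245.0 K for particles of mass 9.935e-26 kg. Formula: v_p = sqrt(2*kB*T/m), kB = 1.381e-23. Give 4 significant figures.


Step 1: Numerator = 2*kB*T = 2*1.381e-23*2245.0 = 6.201e-20
Step 2: Ratio = 6.201e-20 / 9.935e-26 = 6.241e+05
Step 3: v_p = sqrt(6.241e+05) = 790 m/s

790


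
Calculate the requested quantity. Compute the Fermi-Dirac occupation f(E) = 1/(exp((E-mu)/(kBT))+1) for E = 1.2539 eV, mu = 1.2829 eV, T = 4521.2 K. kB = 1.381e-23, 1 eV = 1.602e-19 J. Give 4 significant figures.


Step 1: (E - mu) = 1.2539 - 1.2829 = -0.029 eV
Step 2: Convert: (E-mu)*eV = -4.646e-21 J
Step 3: x = (E-mu)*eV/(kB*T) = -0.07441
Step 4: f = 1/(exp(-0.07441)+1) = 0.5186

0.5186


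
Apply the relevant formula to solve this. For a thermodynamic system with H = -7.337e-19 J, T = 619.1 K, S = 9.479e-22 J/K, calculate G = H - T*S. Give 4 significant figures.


Step 1: T*S = 619.1 * 9.479e-22 = 5.868e-19 J
Step 2: G = H - T*S = -7.337e-19 - 5.868e-19
Step 3: G = -1.321e-18 J

-1.321e-18


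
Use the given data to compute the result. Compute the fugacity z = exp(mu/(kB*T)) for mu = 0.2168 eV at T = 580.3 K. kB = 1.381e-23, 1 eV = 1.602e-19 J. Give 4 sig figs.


Step 1: Convert mu to Joules: 0.2168*1.602e-19 = 3.473e-20 J
Step 2: kB*T = 1.381e-23*580.3 = 8.014e-21 J
Step 3: mu/(kB*T) = 4.334
Step 4: z = exp(4.334) = 76.24

76.24


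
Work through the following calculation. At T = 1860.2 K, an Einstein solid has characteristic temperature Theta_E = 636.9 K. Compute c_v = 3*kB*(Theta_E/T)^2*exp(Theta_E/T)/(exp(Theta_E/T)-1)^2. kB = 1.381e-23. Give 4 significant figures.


Step 1: x = Theta_E/T = 636.9/1860.2 = 0.3424
Step 2: x^2 = 0.1172
Step 3: exp(x) = 1.408
Step 4: c_v = 3*1.381e-23*0.1172*1.408/(1.408-1)^2 = 4.103e-23

4.103e-23


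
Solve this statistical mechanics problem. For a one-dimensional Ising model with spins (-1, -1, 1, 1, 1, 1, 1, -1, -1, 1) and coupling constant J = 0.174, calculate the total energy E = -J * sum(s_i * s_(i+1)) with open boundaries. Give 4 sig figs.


Step 1: Nearest-neighbor products: 1, -1, 1, 1, 1, 1, -1, 1, -1
Step 2: Sum of products = 3
Step 3: E = -0.174 * 3 = -0.522

-0.522


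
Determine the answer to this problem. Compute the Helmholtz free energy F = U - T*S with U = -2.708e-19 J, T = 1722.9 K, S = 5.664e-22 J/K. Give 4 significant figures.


Step 1: T*S = 1722.9 * 5.664e-22 = 9.759e-19 J
Step 2: F = U - T*S = -2.708e-19 - 9.759e-19
Step 3: F = -1.247e-18 J

-1.247e-18


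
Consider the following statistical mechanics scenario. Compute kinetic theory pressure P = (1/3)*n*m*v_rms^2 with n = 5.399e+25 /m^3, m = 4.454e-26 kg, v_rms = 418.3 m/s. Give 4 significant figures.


Step 1: v_rms^2 = 418.3^2 = 1.75e+05
Step 2: n*m = 5.399e+25*4.454e-26 = 2.405
Step 3: P = (1/3)*2.405*1.75e+05 = 1.403e+05 Pa

1.403e+05


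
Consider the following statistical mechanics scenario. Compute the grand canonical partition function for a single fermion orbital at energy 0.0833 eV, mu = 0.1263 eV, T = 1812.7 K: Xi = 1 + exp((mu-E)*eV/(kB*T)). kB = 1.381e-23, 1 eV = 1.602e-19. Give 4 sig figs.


Step 1: (mu - E) = 0.1263 - 0.0833 = 0.043 eV
Step 2: x = (mu-E)*eV/(kB*T) = 0.043*1.602e-19/(1.381e-23*1812.7) = 0.2752
Step 3: exp(x) = 1.317
Step 4: Xi = 1 + 1.317 = 2.317

2.317


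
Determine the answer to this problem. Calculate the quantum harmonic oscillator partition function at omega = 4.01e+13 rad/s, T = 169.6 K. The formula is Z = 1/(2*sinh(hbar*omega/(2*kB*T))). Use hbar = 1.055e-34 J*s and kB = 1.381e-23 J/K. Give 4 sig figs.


Step 1: Compute x = hbar*omega/(kB*T) = 1.055e-34*4.01e+13/(1.381e-23*169.6) = 1.806
Step 2: x/2 = 0.9031
Step 3: sinh(x/2) = 1.031
Step 4: Z = 1/(2*1.031) = 0.485

0.485


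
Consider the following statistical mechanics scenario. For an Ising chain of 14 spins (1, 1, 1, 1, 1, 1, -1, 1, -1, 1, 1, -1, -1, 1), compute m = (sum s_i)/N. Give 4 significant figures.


Step 1: Count up spins (+1): 10, down spins (-1): 4
Step 2: Total magnetization M = 10 - 4 = 6
Step 3: m = M/N = 6/14 = 0.4286

0.4286


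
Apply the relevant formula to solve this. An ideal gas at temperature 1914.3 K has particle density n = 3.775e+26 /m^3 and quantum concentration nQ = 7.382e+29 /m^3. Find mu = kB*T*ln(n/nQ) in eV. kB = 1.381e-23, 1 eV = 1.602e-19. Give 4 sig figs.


Step 1: n/nQ = 3.775e+26/7.382e+29 = 0.0005114
Step 2: ln(n/nQ) = -7.578
Step 3: mu = kB*T*ln(n/nQ) = 2.644e-20*-7.578 = -2.003e-19 J
Step 4: Convert to eV: -2.003e-19/1.602e-19 = -1.251 eV

-1.251


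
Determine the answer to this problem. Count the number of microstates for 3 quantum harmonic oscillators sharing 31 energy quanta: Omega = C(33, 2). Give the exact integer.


Step 1: Use binomial coefficient C(33, 2)
Step 2: Numerator = 33! / 31!
Step 3: Denominator = 2!
Step 4: Omega = 528

528


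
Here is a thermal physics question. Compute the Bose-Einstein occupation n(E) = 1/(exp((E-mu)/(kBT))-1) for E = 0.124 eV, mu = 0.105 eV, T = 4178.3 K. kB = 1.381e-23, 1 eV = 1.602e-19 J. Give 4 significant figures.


Step 1: (E - mu) = 0.019 eV
Step 2: x = (E-mu)*eV/(kB*T) = 0.019*1.602e-19/(1.381e-23*4178.3) = 0.05275
Step 3: exp(x) = 1.054
Step 4: n = 1/(exp(x)-1) = 18.46

18.46


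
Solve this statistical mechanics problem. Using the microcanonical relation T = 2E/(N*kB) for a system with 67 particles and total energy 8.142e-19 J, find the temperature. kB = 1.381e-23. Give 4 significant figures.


Step 1: Numerator = 2*E = 2*8.142e-19 = 1.628e-18 J
Step 2: Denominator = N*kB = 67*1.381e-23 = 9.253e-22
Step 3: T = 1.628e-18 / 9.253e-22 = 1760 K

1760


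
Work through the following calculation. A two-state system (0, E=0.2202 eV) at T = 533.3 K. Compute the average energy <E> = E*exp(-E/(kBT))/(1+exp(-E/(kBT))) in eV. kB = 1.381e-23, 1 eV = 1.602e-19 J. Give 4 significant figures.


Step 1: beta*E = 0.2202*1.602e-19/(1.381e-23*533.3) = 4.79
Step 2: exp(-beta*E) = 0.008314
Step 3: <E> = 0.2202*0.008314/(1+0.008314) = 0.001816 eV

0.001816


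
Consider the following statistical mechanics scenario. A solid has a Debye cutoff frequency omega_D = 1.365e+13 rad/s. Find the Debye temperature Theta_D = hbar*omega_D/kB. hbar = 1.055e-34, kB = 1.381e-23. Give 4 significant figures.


Step 1: hbar*omega_D = 1.055e-34 * 1.365e+13 = 1.44e-21 J
Step 2: Theta_D = 1.44e-21 / 1.381e-23
Step 3: Theta_D = 104.3 K

104.3


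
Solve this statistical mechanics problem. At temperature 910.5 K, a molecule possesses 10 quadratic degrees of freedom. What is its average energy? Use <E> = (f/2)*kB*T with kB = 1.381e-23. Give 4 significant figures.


Step 1: f/2 = 10/2 = 5
Step 2: kB*T = 1.381e-23 * 910.5 = 1.257e-20
Step 3: <E> = 5 * 1.257e-20 = 6.287e-20 J

6.287e-20


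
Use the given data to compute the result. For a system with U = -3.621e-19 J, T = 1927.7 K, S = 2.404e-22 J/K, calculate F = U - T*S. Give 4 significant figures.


Step 1: T*S = 1927.7 * 2.404e-22 = 4.634e-19 J
Step 2: F = U - T*S = -3.621e-19 - 4.634e-19
Step 3: F = -8.255e-19 J

-8.255e-19


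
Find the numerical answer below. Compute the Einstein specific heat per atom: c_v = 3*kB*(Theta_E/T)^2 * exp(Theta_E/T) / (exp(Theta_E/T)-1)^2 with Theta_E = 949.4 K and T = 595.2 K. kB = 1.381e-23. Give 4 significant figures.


Step 1: x = Theta_E/T = 949.4/595.2 = 1.595
Step 2: x^2 = 2.544
Step 3: exp(x) = 4.929
Step 4: c_v = 3*1.381e-23*2.544*4.929/(4.929-1)^2 = 3.366e-23

3.366e-23


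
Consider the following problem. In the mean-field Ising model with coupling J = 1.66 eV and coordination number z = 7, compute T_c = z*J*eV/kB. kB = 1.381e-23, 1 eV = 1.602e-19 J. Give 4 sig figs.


Step 1: z*J = 7*1.66 = 11.62 eV
Step 2: Convert to Joules: 11.62*1.602e-19 = 1.862e-18 J
Step 3: T_c = 1.862e-18 / 1.381e-23 = 1.348e+05 K

1.348e+05


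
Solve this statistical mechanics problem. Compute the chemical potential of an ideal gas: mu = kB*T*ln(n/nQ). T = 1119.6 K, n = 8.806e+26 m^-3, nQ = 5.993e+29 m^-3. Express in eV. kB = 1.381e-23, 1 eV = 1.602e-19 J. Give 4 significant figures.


Step 1: n/nQ = 8.806e+26/5.993e+29 = 0.001469
Step 2: ln(n/nQ) = -6.523
Step 3: mu = kB*T*ln(n/nQ) = 1.546e-20*-6.523 = -1.009e-19 J
Step 4: Convert to eV: -1.009e-19/1.602e-19 = -0.6296 eV

-0.6296


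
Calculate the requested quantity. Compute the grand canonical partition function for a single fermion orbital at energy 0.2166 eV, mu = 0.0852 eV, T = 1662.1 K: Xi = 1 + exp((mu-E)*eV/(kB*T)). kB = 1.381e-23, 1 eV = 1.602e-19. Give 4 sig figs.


Step 1: (mu - E) = 0.0852 - 0.2166 = -0.1314 eV
Step 2: x = (mu-E)*eV/(kB*T) = -0.1314*1.602e-19/(1.381e-23*1662.1) = -0.9171
Step 3: exp(x) = 0.3997
Step 4: Xi = 1 + 0.3997 = 1.4

1.4


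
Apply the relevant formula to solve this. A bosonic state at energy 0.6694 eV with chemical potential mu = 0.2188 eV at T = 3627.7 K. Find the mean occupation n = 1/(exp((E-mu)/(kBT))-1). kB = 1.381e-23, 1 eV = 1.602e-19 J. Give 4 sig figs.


Step 1: (E - mu) = 0.4506 eV
Step 2: x = (E-mu)*eV/(kB*T) = 0.4506*1.602e-19/(1.381e-23*3627.7) = 1.441
Step 3: exp(x) = 4.224
Step 4: n = 1/(exp(x)-1) = 0.3101

0.3101


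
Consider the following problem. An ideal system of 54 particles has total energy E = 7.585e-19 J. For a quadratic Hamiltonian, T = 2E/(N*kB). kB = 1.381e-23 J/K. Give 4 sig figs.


Step 1: Numerator = 2*E = 2*7.585e-19 = 1.517e-18 J
Step 2: Denominator = N*kB = 54*1.381e-23 = 7.457e-22
Step 3: T = 1.517e-18 / 7.457e-22 = 2034 K

2034


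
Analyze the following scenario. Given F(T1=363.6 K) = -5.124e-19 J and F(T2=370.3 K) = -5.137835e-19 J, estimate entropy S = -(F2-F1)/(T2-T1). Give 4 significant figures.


Step 1: dF = F2 - F1 = -5.137835e-19 - (-5.124e-19) = -1.3835e-21 J
Step 2: dT = T2 - T1 = 370.3 - 363.6 = 6.7 K
Step 3: S = -dF/dT = -(-1.3835e-21)/6.7 = 2.065e-22 J/K

2.065e-22


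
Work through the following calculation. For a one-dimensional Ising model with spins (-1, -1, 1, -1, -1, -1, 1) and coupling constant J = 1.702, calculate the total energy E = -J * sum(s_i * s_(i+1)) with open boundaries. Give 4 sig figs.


Step 1: Nearest-neighbor products: 1, -1, -1, 1, 1, -1
Step 2: Sum of products = 0
Step 3: E = -1.702 * 0 = 0

0


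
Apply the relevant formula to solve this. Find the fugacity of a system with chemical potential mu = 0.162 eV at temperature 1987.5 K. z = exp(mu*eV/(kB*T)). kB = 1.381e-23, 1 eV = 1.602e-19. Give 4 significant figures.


Step 1: Convert mu to Joules: 0.162*1.602e-19 = 2.595e-20 J
Step 2: kB*T = 1.381e-23*1987.5 = 2.745e-20 J
Step 3: mu/(kB*T) = 0.9455
Step 4: z = exp(0.9455) = 2.574

2.574


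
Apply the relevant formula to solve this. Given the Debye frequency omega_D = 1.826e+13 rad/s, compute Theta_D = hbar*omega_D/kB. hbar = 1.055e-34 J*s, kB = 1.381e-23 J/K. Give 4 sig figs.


Step 1: hbar*omega_D = 1.055e-34 * 1.826e+13 = 1.926e-21 J
Step 2: Theta_D = 1.926e-21 / 1.381e-23
Step 3: Theta_D = 139.5 K

139.5


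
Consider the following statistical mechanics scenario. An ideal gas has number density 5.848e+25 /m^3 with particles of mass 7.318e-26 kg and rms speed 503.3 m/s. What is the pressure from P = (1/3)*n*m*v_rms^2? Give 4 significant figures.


Step 1: v_rms^2 = 503.3^2 = 2.533e+05
Step 2: n*m = 5.848e+25*7.318e-26 = 4.28
Step 3: P = (1/3)*4.28*2.533e+05 = 3.614e+05 Pa

3.614e+05


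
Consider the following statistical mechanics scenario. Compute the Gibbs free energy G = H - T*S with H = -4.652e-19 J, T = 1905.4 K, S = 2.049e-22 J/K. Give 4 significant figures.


Step 1: T*S = 1905.4 * 2.049e-22 = 3.904e-19 J
Step 2: G = H - T*S = -4.652e-19 - 3.904e-19
Step 3: G = -8.556e-19 J

-8.556e-19


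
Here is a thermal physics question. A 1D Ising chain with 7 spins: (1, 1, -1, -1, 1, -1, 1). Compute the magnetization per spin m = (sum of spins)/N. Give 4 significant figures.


Step 1: Count up spins (+1): 4, down spins (-1): 3
Step 2: Total magnetization M = 4 - 3 = 1
Step 3: m = M/N = 1/7 = 0.1429

0.1429


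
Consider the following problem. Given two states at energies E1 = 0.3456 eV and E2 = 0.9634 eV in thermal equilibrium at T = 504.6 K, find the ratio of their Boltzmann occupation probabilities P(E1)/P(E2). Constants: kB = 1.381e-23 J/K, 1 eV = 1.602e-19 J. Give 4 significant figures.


Step 1: Compute energy difference dE = E1 - E2 = 0.3456 - 0.9634 = -0.6178 eV
Step 2: Convert to Joules: dE_J = -0.6178 * 1.602e-19 = -9.897e-20 J
Step 3: Compute exponent = -dE_J / (kB * T) = -(-9.897e-20) / (1.381e-23 * 504.6) = 14.2
Step 4: P(E1)/P(E2) = exp(14.2) = 1.473e+06

1.473e+06


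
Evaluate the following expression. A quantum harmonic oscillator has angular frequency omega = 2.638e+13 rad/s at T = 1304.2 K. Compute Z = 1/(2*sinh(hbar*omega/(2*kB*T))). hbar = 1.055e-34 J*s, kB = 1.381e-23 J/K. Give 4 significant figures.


Step 1: Compute x = hbar*omega/(kB*T) = 1.055e-34*2.638e+13/(1.381e-23*1304.2) = 0.1545
Step 2: x/2 = 0.07726
Step 3: sinh(x/2) = 0.07734
Step 4: Z = 1/(2*0.07734) = 6.465

6.465


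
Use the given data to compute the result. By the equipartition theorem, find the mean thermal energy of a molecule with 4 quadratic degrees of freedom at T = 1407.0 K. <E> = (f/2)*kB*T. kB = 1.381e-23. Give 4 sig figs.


Step 1: f/2 = 4/2 = 2
Step 2: kB*T = 1.381e-23 * 1407.0 = 1.943e-20
Step 3: <E> = 2 * 1.943e-20 = 3.886e-20 J

3.886e-20


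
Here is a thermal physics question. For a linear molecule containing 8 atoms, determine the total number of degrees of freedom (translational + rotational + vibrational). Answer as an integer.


Step 1: Translational DOF = 3
Step 2: Rotational DOF (linear) = 2
Step 3: Vibrational DOF = 3*8 - 5 = 19
Step 4: Total = 3 + 2 + 19 = 24

24


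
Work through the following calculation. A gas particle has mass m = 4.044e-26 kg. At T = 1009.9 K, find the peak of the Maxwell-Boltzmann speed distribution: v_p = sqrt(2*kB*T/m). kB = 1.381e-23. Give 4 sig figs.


Step 1: Numerator = 2*kB*T = 2*1.381e-23*1009.9 = 2.789e-20
Step 2: Ratio = 2.789e-20 / 4.044e-26 = 6.897e+05
Step 3: v_p = sqrt(6.897e+05) = 830.5 m/s

830.5


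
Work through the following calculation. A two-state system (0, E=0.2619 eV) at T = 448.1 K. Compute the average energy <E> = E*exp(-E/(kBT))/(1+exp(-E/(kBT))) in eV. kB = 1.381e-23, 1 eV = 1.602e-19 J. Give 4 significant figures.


Step 1: beta*E = 0.2619*1.602e-19/(1.381e-23*448.1) = 6.78
Step 2: exp(-beta*E) = 0.001136
Step 3: <E> = 0.2619*0.001136/(1+0.001136) = 0.0002973 eV

0.0002973


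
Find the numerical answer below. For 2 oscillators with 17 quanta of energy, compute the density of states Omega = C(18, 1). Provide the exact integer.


Step 1: Use binomial coefficient C(18, 1)
Step 2: Numerator = 18! / 17!
Step 3: Denominator = 1!
Step 4: Omega = 18

18


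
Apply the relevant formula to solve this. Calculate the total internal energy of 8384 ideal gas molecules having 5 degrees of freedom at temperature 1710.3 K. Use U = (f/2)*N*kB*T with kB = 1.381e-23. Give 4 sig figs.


Step 1: f/2 = 5/2 = 2.5
Step 2: N*kB*T = 8384*1.381e-23*1710.3 = 1.98e-16
Step 3: U = 2.5 * 1.98e-16 = 4.951e-16 J

4.951e-16


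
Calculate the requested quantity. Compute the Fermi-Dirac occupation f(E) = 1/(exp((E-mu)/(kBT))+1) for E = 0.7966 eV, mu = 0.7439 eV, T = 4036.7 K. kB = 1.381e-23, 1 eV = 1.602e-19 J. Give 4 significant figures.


Step 1: (E - mu) = 0.7966 - 0.7439 = 0.0527 eV
Step 2: Convert: (E-mu)*eV = 8.443e-21 J
Step 3: x = (E-mu)*eV/(kB*T) = 0.1514
Step 4: f = 1/(exp(0.1514)+1) = 0.4622

0.4622


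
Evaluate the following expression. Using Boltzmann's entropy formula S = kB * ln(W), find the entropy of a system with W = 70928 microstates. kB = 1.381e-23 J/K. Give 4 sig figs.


Step 1: ln(W) = ln(70928) = 11.17
Step 2: S = kB * ln(W) = 1.381e-23 * 11.17
Step 3: S = 1.542e-22 J/K

1.542e-22


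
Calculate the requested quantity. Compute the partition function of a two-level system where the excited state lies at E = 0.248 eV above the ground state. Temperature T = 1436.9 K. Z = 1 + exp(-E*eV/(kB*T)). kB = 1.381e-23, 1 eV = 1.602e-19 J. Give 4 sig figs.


Step 1: Compute beta*E = E*eV/(kB*T) = 0.248*1.602e-19/(1.381e-23*1436.9) = 2.002
Step 2: exp(-beta*E) = exp(-2.002) = 0.135
Step 3: Z = 1 + 0.135 = 1.135

1.135


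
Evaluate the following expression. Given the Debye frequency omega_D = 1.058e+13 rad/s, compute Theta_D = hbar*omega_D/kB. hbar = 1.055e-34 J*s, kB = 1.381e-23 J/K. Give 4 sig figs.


Step 1: hbar*omega_D = 1.055e-34 * 1.058e+13 = 1.116e-21 J
Step 2: Theta_D = 1.116e-21 / 1.381e-23
Step 3: Theta_D = 80.82 K

80.82


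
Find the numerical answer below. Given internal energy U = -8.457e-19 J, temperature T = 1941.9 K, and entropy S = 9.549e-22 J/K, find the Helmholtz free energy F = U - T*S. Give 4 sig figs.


Step 1: T*S = 1941.9 * 9.549e-22 = 1.854e-18 J
Step 2: F = U - T*S = -8.457e-19 - 1.854e-18
Step 3: F = -2.7e-18 J

-2.7e-18


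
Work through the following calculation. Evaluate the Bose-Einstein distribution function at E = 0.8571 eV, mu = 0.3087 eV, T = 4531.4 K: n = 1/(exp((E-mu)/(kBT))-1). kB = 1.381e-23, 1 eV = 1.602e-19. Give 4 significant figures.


Step 1: (E - mu) = 0.5484 eV
Step 2: x = (E-mu)*eV/(kB*T) = 0.5484*1.602e-19/(1.381e-23*4531.4) = 1.404
Step 3: exp(x) = 4.071
Step 4: n = 1/(exp(x)-1) = 0.3256

0.3256


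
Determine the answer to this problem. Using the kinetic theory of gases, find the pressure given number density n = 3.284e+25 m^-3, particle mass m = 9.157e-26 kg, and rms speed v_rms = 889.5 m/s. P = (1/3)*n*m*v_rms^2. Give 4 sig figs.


Step 1: v_rms^2 = 889.5^2 = 7.912e+05
Step 2: n*m = 3.284e+25*9.157e-26 = 3.007
Step 3: P = (1/3)*3.007*7.912e+05 = 7.931e+05 Pa

7.931e+05


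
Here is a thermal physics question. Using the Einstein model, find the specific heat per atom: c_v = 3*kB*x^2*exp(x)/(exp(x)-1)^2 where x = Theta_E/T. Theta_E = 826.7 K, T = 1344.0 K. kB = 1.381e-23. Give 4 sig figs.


Step 1: x = Theta_E/T = 826.7/1344.0 = 0.6151
Step 2: x^2 = 0.3784
Step 3: exp(x) = 1.85
Step 4: c_v = 3*1.381e-23*0.3784*1.85/(1.85-1)^2 = 4.015e-23

4.015e-23


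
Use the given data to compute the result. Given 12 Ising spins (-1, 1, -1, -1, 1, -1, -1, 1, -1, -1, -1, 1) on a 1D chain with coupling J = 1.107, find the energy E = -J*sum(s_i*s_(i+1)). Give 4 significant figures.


Step 1: Nearest-neighbor products: -1, -1, 1, -1, -1, 1, -1, -1, 1, 1, -1
Step 2: Sum of products = -3
Step 3: E = -1.107 * -3 = 3.321

3.321


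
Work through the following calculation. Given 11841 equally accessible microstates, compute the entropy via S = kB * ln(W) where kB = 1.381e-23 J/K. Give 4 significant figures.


Step 1: ln(W) = ln(11841) = 9.379
Step 2: S = kB * ln(W) = 1.381e-23 * 9.379
Step 3: S = 1.295e-22 J/K

1.295e-22


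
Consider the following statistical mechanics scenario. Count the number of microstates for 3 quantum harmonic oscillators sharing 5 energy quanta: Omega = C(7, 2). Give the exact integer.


Step 1: Use binomial coefficient C(7, 2)
Step 2: Numerator = 7! / 5!
Step 3: Denominator = 2!
Step 4: Omega = 21

21


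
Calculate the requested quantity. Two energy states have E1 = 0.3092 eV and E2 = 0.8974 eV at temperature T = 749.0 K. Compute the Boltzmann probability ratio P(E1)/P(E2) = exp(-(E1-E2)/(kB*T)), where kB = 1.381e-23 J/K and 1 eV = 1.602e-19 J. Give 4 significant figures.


Step 1: Compute energy difference dE = E1 - E2 = 0.3092 - 0.8974 = -0.5882 eV
Step 2: Convert to Joules: dE_J = -0.5882 * 1.602e-19 = -9.423e-20 J
Step 3: Compute exponent = -dE_J / (kB * T) = -(-9.423e-20) / (1.381e-23 * 749.0) = 9.11
Step 4: P(E1)/P(E2) = exp(9.11) = 9044

9044


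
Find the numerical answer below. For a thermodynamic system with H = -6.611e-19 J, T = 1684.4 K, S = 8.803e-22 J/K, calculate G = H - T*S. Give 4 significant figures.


Step 1: T*S = 1684.4 * 8.803e-22 = 1.483e-18 J
Step 2: G = H - T*S = -6.611e-19 - 1.483e-18
Step 3: G = -2.144e-18 J

-2.144e-18


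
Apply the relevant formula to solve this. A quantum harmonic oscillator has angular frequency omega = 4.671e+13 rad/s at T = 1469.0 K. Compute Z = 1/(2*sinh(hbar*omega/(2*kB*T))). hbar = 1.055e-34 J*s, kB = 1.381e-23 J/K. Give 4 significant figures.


Step 1: Compute x = hbar*omega/(kB*T) = 1.055e-34*4.671e+13/(1.381e-23*1469.0) = 0.2429
Step 2: x/2 = 0.1215
Step 3: sinh(x/2) = 0.1218
Step 4: Z = 1/(2*0.1218) = 4.107

4.107


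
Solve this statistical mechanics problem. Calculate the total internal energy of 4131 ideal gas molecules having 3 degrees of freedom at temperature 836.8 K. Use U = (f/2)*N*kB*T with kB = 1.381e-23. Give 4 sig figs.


Step 1: f/2 = 3/2 = 1.5
Step 2: N*kB*T = 4131*1.381e-23*836.8 = 4.774e-17
Step 3: U = 1.5 * 4.774e-17 = 7.161e-17 J

7.161e-17


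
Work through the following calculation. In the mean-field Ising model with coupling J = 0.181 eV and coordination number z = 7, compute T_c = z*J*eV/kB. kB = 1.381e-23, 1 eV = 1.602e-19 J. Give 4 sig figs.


Step 1: z*J = 7*0.181 = 1.267 eV
Step 2: Convert to Joules: 1.267*1.602e-19 = 2.03e-19 J
Step 3: T_c = 2.03e-19 / 1.381e-23 = 1.47e+04 K

1.47e+04


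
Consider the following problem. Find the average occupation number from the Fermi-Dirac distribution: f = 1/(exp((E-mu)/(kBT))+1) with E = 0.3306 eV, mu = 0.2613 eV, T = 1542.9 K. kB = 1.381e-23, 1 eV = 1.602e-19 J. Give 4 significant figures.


Step 1: (E - mu) = 0.3306 - 0.2613 = 0.0693 eV
Step 2: Convert: (E-mu)*eV = 1.11e-20 J
Step 3: x = (E-mu)*eV/(kB*T) = 0.521
Step 4: f = 1/(exp(0.521)+1) = 0.3726

0.3726


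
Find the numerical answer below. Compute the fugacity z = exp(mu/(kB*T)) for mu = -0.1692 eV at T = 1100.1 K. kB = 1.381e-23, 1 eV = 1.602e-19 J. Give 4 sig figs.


Step 1: Convert mu to Joules: -0.1692*1.602e-19 = -2.711e-20 J
Step 2: kB*T = 1.381e-23*1100.1 = 1.519e-20 J
Step 3: mu/(kB*T) = -1.784
Step 4: z = exp(-1.784) = 0.1679

0.1679


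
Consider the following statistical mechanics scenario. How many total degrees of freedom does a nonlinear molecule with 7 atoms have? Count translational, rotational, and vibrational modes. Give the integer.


Step 1: Translational DOF = 3
Step 2: Rotational DOF (nonlinear) = 3
Step 3: Vibrational DOF = 3*7 - 6 = 15
Step 4: Total = 3 + 3 + 15 = 21

21


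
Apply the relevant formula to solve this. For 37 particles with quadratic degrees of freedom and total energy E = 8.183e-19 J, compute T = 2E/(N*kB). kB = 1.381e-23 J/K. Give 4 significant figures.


Step 1: Numerator = 2*E = 2*8.183e-19 = 1.637e-18 J
Step 2: Denominator = N*kB = 37*1.381e-23 = 5.11e-22
Step 3: T = 1.637e-18 / 5.11e-22 = 3203 K

3203


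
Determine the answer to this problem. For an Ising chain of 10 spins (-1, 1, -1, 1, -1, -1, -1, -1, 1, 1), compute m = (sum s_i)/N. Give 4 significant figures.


Step 1: Count up spins (+1): 4, down spins (-1): 6
Step 2: Total magnetization M = 4 - 6 = -2
Step 3: m = M/N = -2/10 = -0.2

-0.2


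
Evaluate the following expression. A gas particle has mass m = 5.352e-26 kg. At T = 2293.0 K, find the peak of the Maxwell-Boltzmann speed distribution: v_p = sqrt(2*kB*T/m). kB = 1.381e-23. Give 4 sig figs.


Step 1: Numerator = 2*kB*T = 2*1.381e-23*2293.0 = 6.333e-20
Step 2: Ratio = 6.333e-20 / 5.352e-26 = 1.183e+06
Step 3: v_p = sqrt(1.183e+06) = 1088 m/s

1088


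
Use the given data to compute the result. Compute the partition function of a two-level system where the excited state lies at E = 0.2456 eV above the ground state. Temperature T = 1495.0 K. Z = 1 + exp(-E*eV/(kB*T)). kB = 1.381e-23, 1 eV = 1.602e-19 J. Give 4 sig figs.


Step 1: Compute beta*E = E*eV/(kB*T) = 0.2456*1.602e-19/(1.381e-23*1495.0) = 1.906
Step 2: exp(-beta*E) = exp(-1.906) = 0.1487
Step 3: Z = 1 + 0.1487 = 1.149

1.149


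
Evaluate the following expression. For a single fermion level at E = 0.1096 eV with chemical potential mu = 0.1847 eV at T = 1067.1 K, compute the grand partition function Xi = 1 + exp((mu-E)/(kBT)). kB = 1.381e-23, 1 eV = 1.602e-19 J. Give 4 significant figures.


Step 1: (mu - E) = 0.1847 - 0.1096 = 0.0751 eV
Step 2: x = (mu-E)*eV/(kB*T) = 0.0751*1.602e-19/(1.381e-23*1067.1) = 0.8164
Step 3: exp(x) = 2.262
Step 4: Xi = 1 + 2.262 = 3.262

3.262


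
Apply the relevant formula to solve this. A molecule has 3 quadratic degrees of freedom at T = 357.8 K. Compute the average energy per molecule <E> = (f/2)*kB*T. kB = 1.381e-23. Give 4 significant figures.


Step 1: f/2 = 3/2 = 1.5
Step 2: kB*T = 1.381e-23 * 357.8 = 4.941e-21
Step 3: <E> = 1.5 * 4.941e-21 = 7.412e-21 J

7.412e-21


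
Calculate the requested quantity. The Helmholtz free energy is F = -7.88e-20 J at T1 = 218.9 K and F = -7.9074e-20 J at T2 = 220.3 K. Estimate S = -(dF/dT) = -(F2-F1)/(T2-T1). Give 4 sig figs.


Step 1: dF = F2 - F1 = -7.9074e-20 - (-7.88e-20) = -2.74e-22 J
Step 2: dT = T2 - T1 = 220.3 - 218.9 = 1.4 K
Step 3: S = -dF/dT = -(-2.74e-22)/1.4 = 1.957e-22 J/K

1.957e-22


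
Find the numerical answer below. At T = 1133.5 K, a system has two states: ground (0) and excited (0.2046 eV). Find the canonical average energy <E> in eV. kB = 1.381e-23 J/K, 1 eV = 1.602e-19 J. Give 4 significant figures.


Step 1: beta*E = 0.2046*1.602e-19/(1.381e-23*1133.5) = 2.094
Step 2: exp(-beta*E) = 0.1232
Step 3: <E> = 0.2046*0.1232/(1+0.1232) = 0.02244 eV

0.02244


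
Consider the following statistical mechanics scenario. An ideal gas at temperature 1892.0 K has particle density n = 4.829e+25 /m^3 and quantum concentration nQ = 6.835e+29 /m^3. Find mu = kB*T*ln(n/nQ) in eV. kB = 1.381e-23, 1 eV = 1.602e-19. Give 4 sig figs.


Step 1: n/nQ = 4.829e+25/6.835e+29 = 7.065e-05
Step 2: ln(n/nQ) = -9.558
Step 3: mu = kB*T*ln(n/nQ) = 2.613e-20*-9.558 = -2.497e-19 J
Step 4: Convert to eV: -2.497e-19/1.602e-19 = -1.559 eV

-1.559


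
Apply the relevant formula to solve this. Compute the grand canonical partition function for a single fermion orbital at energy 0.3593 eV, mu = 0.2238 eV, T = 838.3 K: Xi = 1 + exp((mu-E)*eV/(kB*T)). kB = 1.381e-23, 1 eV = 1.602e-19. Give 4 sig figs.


Step 1: (mu - E) = 0.2238 - 0.3593 = -0.1355 eV
Step 2: x = (mu-E)*eV/(kB*T) = -0.1355*1.602e-19/(1.381e-23*838.3) = -1.875
Step 3: exp(x) = 0.1534
Step 4: Xi = 1 + 0.1534 = 1.153

1.153


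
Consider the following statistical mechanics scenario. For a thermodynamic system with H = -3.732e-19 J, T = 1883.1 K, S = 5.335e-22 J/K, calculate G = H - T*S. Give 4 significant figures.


Step 1: T*S = 1883.1 * 5.335e-22 = 1.005e-18 J
Step 2: G = H - T*S = -3.732e-19 - 1.005e-18
Step 3: G = -1.378e-18 J

-1.378e-18


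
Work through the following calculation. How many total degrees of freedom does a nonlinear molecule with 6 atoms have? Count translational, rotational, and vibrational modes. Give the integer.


Step 1: Translational DOF = 3
Step 2: Rotational DOF (nonlinear) = 3
Step 3: Vibrational DOF = 3*6 - 6 = 12
Step 4: Total = 3 + 3 + 12 = 18

18


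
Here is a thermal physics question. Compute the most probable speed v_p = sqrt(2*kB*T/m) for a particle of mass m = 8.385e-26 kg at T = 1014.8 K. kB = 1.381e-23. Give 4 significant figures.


Step 1: Numerator = 2*kB*T = 2*1.381e-23*1014.8 = 2.803e-20
Step 2: Ratio = 2.803e-20 / 8.385e-26 = 3.343e+05
Step 3: v_p = sqrt(3.343e+05) = 578.2 m/s

578.2


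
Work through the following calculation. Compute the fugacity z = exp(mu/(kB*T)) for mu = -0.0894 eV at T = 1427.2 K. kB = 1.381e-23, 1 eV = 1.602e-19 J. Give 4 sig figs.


Step 1: Convert mu to Joules: -0.0894*1.602e-19 = -1.432e-20 J
Step 2: kB*T = 1.381e-23*1427.2 = 1.971e-20 J
Step 3: mu/(kB*T) = -0.7266
Step 4: z = exp(-0.7266) = 0.4835

0.4835


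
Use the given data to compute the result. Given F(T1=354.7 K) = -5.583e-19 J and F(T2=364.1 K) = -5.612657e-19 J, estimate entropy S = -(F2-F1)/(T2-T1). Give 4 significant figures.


Step 1: dF = F2 - F1 = -5.612657e-19 - (-5.583e-19) = -2.9657e-21 J
Step 2: dT = T2 - T1 = 364.1 - 354.7 = 9.4 K
Step 3: S = -dF/dT = -(-2.9657e-21)/9.4 = 3.155e-22 J/K

3.155e-22


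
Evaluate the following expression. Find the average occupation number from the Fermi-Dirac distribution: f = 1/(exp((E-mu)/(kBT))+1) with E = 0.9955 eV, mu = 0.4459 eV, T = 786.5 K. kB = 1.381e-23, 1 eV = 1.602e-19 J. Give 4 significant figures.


Step 1: (E - mu) = 0.9955 - 0.4459 = 0.5496 eV
Step 2: Convert: (E-mu)*eV = 8.805e-20 J
Step 3: x = (E-mu)*eV/(kB*T) = 8.106
Step 4: f = 1/(exp(8.106)+1) = 0.0003016

0.0003016


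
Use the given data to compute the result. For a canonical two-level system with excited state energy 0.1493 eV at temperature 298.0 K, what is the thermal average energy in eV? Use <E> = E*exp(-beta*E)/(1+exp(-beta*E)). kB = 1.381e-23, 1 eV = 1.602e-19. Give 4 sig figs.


Step 1: beta*E = 0.1493*1.602e-19/(1.381e-23*298.0) = 5.812
Step 2: exp(-beta*E) = 0.002992
Step 3: <E> = 0.1493*0.002992/(1+0.002992) = 0.0004454 eV

0.0004454


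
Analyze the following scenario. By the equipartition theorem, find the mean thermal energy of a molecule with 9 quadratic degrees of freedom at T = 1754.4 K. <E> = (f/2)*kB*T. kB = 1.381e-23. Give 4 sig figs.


Step 1: f/2 = 9/2 = 4.5
Step 2: kB*T = 1.381e-23 * 1754.4 = 2.423e-20
Step 3: <E> = 4.5 * 2.423e-20 = 1.09e-19 J

1.09e-19


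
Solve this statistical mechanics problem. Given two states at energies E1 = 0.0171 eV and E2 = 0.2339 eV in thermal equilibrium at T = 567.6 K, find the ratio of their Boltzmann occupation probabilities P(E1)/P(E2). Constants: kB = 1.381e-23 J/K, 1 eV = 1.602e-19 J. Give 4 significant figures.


Step 1: Compute energy difference dE = E1 - E2 = 0.0171 - 0.2339 = -0.2168 eV
Step 2: Convert to Joules: dE_J = -0.2168 * 1.602e-19 = -3.473e-20 J
Step 3: Compute exponent = -dE_J / (kB * T) = -(-3.473e-20) / (1.381e-23 * 567.6) = 4.431
Step 4: P(E1)/P(E2) = exp(4.431) = 84

84


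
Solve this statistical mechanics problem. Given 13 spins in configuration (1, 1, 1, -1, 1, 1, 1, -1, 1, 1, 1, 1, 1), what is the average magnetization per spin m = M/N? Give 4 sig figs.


Step 1: Count up spins (+1): 11, down spins (-1): 2
Step 2: Total magnetization M = 11 - 2 = 9
Step 3: m = M/N = 9/13 = 0.6923

0.6923


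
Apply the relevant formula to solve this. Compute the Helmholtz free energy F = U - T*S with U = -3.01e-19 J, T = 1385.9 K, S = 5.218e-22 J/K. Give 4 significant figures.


Step 1: T*S = 1385.9 * 5.218e-22 = 7.232e-19 J
Step 2: F = U - T*S = -3.01e-19 - 7.232e-19
Step 3: F = -1.024e-18 J

-1.024e-18


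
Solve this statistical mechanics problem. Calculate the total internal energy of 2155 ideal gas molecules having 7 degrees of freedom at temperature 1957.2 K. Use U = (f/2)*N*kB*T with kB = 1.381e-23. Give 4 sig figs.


Step 1: f/2 = 7/2 = 3.5
Step 2: N*kB*T = 2155*1.381e-23*1957.2 = 5.825e-17
Step 3: U = 3.5 * 5.825e-17 = 2.039e-16 J

2.039e-16


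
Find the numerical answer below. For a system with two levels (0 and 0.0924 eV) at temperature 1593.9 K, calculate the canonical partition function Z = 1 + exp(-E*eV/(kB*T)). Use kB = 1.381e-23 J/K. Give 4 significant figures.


Step 1: Compute beta*E = E*eV/(kB*T) = 0.0924*1.602e-19/(1.381e-23*1593.9) = 0.6725
Step 2: exp(-beta*E) = exp(-0.6725) = 0.5104
Step 3: Z = 1 + 0.5104 = 1.51

1.51


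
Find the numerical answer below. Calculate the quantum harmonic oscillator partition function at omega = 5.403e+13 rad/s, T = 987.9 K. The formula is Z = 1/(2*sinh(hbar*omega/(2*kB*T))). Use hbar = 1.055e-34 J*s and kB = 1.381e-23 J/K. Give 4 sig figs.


Step 1: Compute x = hbar*omega/(kB*T) = 1.055e-34*5.403e+13/(1.381e-23*987.9) = 0.4178
Step 2: x/2 = 0.2089
Step 3: sinh(x/2) = 0.2104
Step 4: Z = 1/(2*0.2104) = 2.376

2.376


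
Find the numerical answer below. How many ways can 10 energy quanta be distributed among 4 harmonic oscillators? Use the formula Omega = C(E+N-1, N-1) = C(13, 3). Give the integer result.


Step 1: Use binomial coefficient C(13, 3)
Step 2: Numerator = 13! / 10!
Step 3: Denominator = 3!
Step 4: Omega = 286

286


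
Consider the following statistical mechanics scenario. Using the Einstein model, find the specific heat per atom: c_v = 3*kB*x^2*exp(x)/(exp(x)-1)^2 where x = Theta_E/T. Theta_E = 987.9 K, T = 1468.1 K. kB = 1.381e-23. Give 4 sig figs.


Step 1: x = Theta_E/T = 987.9/1468.1 = 0.6729
Step 2: x^2 = 0.4528
Step 3: exp(x) = 1.96
Step 4: c_v = 3*1.381e-23*0.4528*1.96/(1.96-1)^2 = 3.99e-23

3.99e-23


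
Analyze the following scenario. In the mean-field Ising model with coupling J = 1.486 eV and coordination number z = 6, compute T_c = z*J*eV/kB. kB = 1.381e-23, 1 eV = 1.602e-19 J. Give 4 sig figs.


Step 1: z*J = 6*1.486 = 8.916 eV
Step 2: Convert to Joules: 8.916*1.602e-19 = 1.428e-18 J
Step 3: T_c = 1.428e-18 / 1.381e-23 = 1.034e+05 K

1.034e+05


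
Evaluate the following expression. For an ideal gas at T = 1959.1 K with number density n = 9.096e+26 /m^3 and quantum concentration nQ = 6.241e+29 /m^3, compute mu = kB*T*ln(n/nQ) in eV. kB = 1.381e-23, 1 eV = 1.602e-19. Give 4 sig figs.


Step 1: n/nQ = 9.096e+26/6.241e+29 = 0.001457
Step 2: ln(n/nQ) = -6.531
Step 3: mu = kB*T*ln(n/nQ) = 2.706e-20*-6.531 = -1.767e-19 J
Step 4: Convert to eV: -1.767e-19/1.602e-19 = -1.103 eV

-1.103


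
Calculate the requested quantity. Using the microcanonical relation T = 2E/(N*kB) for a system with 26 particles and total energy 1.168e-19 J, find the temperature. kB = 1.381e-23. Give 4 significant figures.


Step 1: Numerator = 2*E = 2*1.168e-19 = 2.336e-19 J
Step 2: Denominator = N*kB = 26*1.381e-23 = 3.591e-22
Step 3: T = 2.336e-19 / 3.591e-22 = 650.6 K

650.6


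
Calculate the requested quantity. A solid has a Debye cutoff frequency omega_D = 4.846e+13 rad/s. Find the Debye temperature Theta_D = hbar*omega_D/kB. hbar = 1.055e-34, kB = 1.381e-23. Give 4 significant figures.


Step 1: hbar*omega_D = 1.055e-34 * 4.846e+13 = 5.113e-21 J
Step 2: Theta_D = 5.113e-21 / 1.381e-23
Step 3: Theta_D = 370.2 K

370.2


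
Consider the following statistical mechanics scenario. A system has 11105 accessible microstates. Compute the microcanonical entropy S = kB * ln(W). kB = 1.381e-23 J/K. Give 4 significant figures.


Step 1: ln(W) = ln(11105) = 9.315
Step 2: S = kB * ln(W) = 1.381e-23 * 9.315
Step 3: S = 1.286e-22 J/K

1.286e-22


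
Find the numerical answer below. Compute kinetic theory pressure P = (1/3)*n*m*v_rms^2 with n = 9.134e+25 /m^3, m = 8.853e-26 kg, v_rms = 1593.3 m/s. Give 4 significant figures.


Step 1: v_rms^2 = 1593.3^2 = 2.539e+06
Step 2: n*m = 9.134e+25*8.853e-26 = 8.086
Step 3: P = (1/3)*8.086*2.539e+06 = 6.843e+06 Pa

6.843e+06


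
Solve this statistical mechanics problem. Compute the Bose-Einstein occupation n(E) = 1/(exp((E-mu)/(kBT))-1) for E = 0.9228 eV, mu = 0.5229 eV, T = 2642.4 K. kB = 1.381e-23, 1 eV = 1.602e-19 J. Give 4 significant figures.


Step 1: (E - mu) = 0.3999 eV
Step 2: x = (E-mu)*eV/(kB*T) = 0.3999*1.602e-19/(1.381e-23*2642.4) = 1.756
Step 3: exp(x) = 5.787
Step 4: n = 1/(exp(x)-1) = 0.2089

0.2089


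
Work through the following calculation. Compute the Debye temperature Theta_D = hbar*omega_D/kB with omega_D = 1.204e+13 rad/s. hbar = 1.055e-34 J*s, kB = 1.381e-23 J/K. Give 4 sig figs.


Step 1: hbar*omega_D = 1.055e-34 * 1.204e+13 = 1.27e-21 J
Step 2: Theta_D = 1.27e-21 / 1.381e-23
Step 3: Theta_D = 91.98 K

91.98


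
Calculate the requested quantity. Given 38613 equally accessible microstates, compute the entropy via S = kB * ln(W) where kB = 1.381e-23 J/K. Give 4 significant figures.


Step 1: ln(W) = ln(38613) = 10.56
Step 2: S = kB * ln(W) = 1.381e-23 * 10.56
Step 3: S = 1.459e-22 J/K

1.459e-22


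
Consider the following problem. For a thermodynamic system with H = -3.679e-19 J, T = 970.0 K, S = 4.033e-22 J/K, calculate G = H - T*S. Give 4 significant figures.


Step 1: T*S = 970.0 * 4.033e-22 = 3.912e-19 J
Step 2: G = H - T*S = -3.679e-19 - 3.912e-19
Step 3: G = -7.591e-19 J

-7.591e-19


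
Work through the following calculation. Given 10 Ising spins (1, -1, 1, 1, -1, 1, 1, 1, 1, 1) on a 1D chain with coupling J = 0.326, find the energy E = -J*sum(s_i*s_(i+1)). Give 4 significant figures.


Step 1: Nearest-neighbor products: -1, -1, 1, -1, -1, 1, 1, 1, 1
Step 2: Sum of products = 1
Step 3: E = -0.326 * 1 = -0.326

-0.326


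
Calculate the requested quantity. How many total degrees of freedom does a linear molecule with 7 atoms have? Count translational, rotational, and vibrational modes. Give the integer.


Step 1: Translational DOF = 3
Step 2: Rotational DOF (linear) = 2
Step 3: Vibrational DOF = 3*7 - 5 = 16
Step 4: Total = 3 + 2 + 16 = 21

21


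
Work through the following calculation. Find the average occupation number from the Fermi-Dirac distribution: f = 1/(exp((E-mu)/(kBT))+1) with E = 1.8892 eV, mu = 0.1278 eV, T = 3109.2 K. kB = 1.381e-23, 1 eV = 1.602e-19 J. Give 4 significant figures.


Step 1: (E - mu) = 1.8892 - 0.1278 = 1.761 eV
Step 2: Convert: (E-mu)*eV = 2.822e-19 J
Step 3: x = (E-mu)*eV/(kB*T) = 6.572
Step 4: f = 1/(exp(6.572)+1) = 0.001397

0.001397


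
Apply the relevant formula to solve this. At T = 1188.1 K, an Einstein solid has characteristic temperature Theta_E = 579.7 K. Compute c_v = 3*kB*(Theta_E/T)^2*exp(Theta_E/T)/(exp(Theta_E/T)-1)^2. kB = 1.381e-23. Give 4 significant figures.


Step 1: x = Theta_E/T = 579.7/1188.1 = 0.4879
Step 2: x^2 = 0.2381
Step 3: exp(x) = 1.629
Step 4: c_v = 3*1.381e-23*0.2381*1.629/(1.629-1)^2 = 4.062e-23

4.062e-23


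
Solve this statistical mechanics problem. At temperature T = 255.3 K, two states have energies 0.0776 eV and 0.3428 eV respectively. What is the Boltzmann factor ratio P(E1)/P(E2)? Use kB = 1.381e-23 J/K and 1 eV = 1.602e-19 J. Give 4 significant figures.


Step 1: Compute energy difference dE = E1 - E2 = 0.0776 - 0.3428 = -0.2652 eV
Step 2: Convert to Joules: dE_J = -0.2652 * 1.602e-19 = -4.249e-20 J
Step 3: Compute exponent = -dE_J / (kB * T) = -(-4.249e-20) / (1.381e-23 * 255.3) = 12.05
Step 4: P(E1)/P(E2) = exp(12.05) = 1.711e+05

1.711e+05
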